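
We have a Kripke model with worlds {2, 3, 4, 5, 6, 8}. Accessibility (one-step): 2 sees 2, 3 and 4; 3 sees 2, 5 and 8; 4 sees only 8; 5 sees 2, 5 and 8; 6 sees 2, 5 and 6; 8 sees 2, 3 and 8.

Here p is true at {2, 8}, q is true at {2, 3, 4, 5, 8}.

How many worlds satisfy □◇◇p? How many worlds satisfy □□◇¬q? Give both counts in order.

6 and 0

For □◇◇p:
2: successors {2, 3, 4}; ◇◇p there: 2:T, 3:T, 4:T. ✓
3: successors {2, 5, 8}; ◇◇p there: 2:T, 5:T, 8:T. ✓
4: successors {8}; ◇◇p there: 8:T. ✓
5: successors {2, 5, 8}; ◇◇p there: 2:T, 5:T, 8:T. ✓
6: successors {2, 5, 6}; ◇◇p there: 2:T, 5:T, 6:T. ✓
8: successors {2, 3, 8}; ◇◇p there: 2:T, 3:T, 8:T. ✓
— 6 worlds.
For □□◇¬q:
2: successors {2, 3, 4}; □◇¬q there: 2:F, 3:F, 4:F. ✗
3: successors {2, 5, 8}; □◇¬q there: 2:F, 5:F, 8:F. ✗
4: successors {8}; □◇¬q there: 8:F. ✗
5: successors {2, 5, 8}; □◇¬q there: 2:F, 5:F, 8:F. ✗
6: successors {2, 5, 6}; □◇¬q there: 2:F, 5:F, 6:F. ✗
8: successors {2, 3, 8}; □◇¬q there: 2:F, 3:F, 8:F. ✗
— 0 worlds.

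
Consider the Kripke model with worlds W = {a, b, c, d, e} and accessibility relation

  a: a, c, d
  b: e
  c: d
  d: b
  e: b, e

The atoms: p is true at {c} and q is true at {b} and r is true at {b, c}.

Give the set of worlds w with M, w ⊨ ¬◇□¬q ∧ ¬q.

{c}

a: ¬◇□¬q is F, ¬q is T. ✗
b: ¬◇□¬q is T, ¬q is F. ✗
c: ¬◇□¬q is T, ¬q is T. ✓
d: ¬◇□¬q is F, ¬q is T. ✗
e: ¬◇□¬q is F, ¬q is T. ✗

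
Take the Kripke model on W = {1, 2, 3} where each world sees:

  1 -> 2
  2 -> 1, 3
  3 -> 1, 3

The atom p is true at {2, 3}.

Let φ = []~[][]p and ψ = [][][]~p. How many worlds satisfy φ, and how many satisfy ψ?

For []~[][]p:
1: successors {2}; ~[][]p there: 2:T. ✓
2: successors {1, 3}; ~[][]p there: 1:T, 3:T. ✓
3: successors {1, 3}; ~[][]p there: 1:T, 3:T. ✓
— 3 worlds.
For [][][]~p:
1: successors {2}; [][]~p there: 2:F. ✗
2: successors {1, 3}; [][]~p there: 1:F, 3:F. ✗
3: successors {1, 3}; [][]~p there: 1:F, 3:F. ✗
— 0 worlds.

3 and 0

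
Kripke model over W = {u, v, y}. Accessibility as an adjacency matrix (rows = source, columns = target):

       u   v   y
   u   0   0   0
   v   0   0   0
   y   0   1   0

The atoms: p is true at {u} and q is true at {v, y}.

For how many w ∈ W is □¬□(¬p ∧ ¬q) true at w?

2

u: no successors, so □¬□(¬p ∧ ¬q) holds vacuously. ✓
v: no successors, so □¬□(¬p ∧ ¬q) holds vacuously. ✓
y: successors {v}; ¬□(¬p ∧ ¬q) there: v:F. ✗
Satisfying worlds: {u, v}.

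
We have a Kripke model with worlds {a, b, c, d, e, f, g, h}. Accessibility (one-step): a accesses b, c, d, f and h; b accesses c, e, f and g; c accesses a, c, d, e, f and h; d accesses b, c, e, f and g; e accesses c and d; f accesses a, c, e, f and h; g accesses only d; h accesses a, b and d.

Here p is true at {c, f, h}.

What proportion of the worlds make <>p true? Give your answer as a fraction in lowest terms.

a: successors {b, c, d, f, h}; p there: b:F, c:T, d:F, f:T, h:T. ✓
b: successors {c, e, f, g}; p there: c:T, e:F, f:T, g:F. ✓
c: successors {a, c, d, e, f, h}; p there: a:F, c:T, d:F, e:F, f:T, h:T. ✓
d: successors {b, c, e, f, g}; p there: b:F, c:T, e:F, f:T, g:F. ✓
e: successors {c, d}; p there: c:T, d:F. ✓
f: successors {a, c, e, f, h}; p there: a:F, c:T, e:F, f:T, h:T. ✓
g: successors {d}; p there: d:F. ✗
h: successors {a, b, d}; p there: a:F, b:F, d:F. ✗
That's 6 of 8 worlds, so 6/8 = 3/4.

3/4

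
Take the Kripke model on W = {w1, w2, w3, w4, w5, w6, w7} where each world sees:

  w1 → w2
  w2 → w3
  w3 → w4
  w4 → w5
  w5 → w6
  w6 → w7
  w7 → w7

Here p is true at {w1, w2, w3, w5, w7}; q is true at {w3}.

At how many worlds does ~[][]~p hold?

w1: [][]~p is F. ✓
w2: [][]~p is T. ✗
w3: [][]~p is F. ✓
w4: [][]~p is T. ✗
w5: [][]~p is F. ✓
w6: [][]~p is F. ✓
w7: [][]~p is F. ✓
Satisfying worlds: {w1, w3, w5, w6, w7}.

5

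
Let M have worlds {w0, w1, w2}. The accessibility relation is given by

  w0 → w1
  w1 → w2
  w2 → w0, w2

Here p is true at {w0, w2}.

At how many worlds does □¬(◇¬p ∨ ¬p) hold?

1

w0: successors {w1}; ¬(◇¬p ∨ ¬p) there: w1:F. ✗
w1: successors {w2}; ¬(◇¬p ∨ ¬p) there: w2:T. ✓
w2: successors {w0, w2}; ¬(◇¬p ∨ ¬p) there: w0:F, w2:T. ✗
Satisfying worlds: {w1}.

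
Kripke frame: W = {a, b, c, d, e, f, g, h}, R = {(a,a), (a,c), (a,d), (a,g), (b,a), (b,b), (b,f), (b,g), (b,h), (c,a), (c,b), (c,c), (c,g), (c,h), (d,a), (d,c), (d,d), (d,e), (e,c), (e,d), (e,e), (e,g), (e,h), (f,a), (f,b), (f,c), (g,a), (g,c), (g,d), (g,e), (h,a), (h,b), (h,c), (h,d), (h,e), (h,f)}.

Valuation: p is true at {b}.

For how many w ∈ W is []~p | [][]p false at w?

4

a: []~p is T, [][]p is F. ✓
b: []~p is F, [][]p is F. ✗
c: []~p is F, [][]p is F. ✗
d: []~p is T, [][]p is F. ✓
e: []~p is T, [][]p is F. ✓
f: []~p is F, [][]p is F. ✗
g: []~p is T, [][]p is F. ✓
h: []~p is F, [][]p is F. ✗
Satisfying worlds: {a, d, e, g}.
So []~p | [][]p fails at the other 4 worlds.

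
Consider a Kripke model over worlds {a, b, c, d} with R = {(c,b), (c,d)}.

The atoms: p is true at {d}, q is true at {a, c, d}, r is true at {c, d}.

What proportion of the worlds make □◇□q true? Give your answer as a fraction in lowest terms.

a: no successors, so □◇□q holds vacuously. ✓
b: no successors, so □◇□q holds vacuously. ✓
c: successors {b, d}; ◇□q there: b:F, d:F. ✗
d: no successors, so □◇□q holds vacuously. ✓
That's 3 of 4 worlds, so 3/4.

3/4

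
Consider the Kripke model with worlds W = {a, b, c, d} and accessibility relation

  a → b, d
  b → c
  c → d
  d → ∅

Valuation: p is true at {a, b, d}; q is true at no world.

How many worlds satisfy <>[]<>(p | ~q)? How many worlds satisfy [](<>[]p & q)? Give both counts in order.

2 and 1

For <>[]<>(p | ~q):
a: successors {b, d}; []<>(p | ~q) there: b:T, d:T. ✓
b: successors {c}; []<>(p | ~q) there: c:F. ✗
c: successors {d}; []<>(p | ~q) there: d:T. ✓
d: no successors, so <>[]<>(p | ~q) fails. ✗
— 2 worlds.
For [](<>[]p & q):
a: successors {b, d}; <>[]p & q there: b:F, d:F. ✗
b: successors {c}; <>[]p & q there: c:F. ✗
c: successors {d}; <>[]p & q there: d:F. ✗
d: no successors, so [](<>[]p & q) holds vacuously. ✓
— 1 world.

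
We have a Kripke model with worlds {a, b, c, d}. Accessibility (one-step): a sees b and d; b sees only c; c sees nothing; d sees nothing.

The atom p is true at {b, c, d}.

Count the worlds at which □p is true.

4

a: successors {b, d}; p there: b:T, d:T. ✓
b: successors {c}; p there: c:T. ✓
c: no successors, so □p holds vacuously. ✓
d: no successors, so □p holds vacuously. ✓
Satisfying worlds: {a, b, c, d}.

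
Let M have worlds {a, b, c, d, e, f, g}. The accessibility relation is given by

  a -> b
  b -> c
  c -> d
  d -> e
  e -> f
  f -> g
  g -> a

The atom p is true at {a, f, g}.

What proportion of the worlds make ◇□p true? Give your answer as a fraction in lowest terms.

3/7

a: successors {b}; □p there: b:F. ✗
b: successors {c}; □p there: c:F. ✗
c: successors {d}; □p there: d:F. ✗
d: successors {e}; □p there: e:T. ✓
e: successors {f}; □p there: f:T. ✓
f: successors {g}; □p there: g:T. ✓
g: successors {a}; □p there: a:F. ✗
That's 3 of 7 worlds, so 3/7.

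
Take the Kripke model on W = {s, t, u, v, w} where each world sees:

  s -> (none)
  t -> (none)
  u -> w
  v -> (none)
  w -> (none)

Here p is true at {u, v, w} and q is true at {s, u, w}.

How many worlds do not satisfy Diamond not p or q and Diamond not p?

5

s: Diamond not p is F, q and Diamond not p is F. ✗
t: Diamond not p is F, q and Diamond not p is F. ✗
u: Diamond not p is F, q and Diamond not p is F. ✗
v: Diamond not p is F, q and Diamond not p is F. ✗
w: Diamond not p is F, q and Diamond not p is F. ✗
Satisfying worlds: ∅.
So Diamond not p or q and Diamond not p fails at the other 5 worlds.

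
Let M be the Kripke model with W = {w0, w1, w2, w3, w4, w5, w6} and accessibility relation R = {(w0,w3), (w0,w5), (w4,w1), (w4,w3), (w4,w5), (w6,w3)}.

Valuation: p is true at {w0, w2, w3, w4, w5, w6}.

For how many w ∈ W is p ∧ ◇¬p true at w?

1

w0: p is T, ◇¬p is F. ✗
w1: p is F, ◇¬p is F. ✗
w2: p is T, ◇¬p is F. ✗
w3: p is T, ◇¬p is F. ✗
w4: p is T, ◇¬p is T. ✓
w5: p is T, ◇¬p is F. ✗
w6: p is T, ◇¬p is F. ✗
Satisfying worlds: {w4}.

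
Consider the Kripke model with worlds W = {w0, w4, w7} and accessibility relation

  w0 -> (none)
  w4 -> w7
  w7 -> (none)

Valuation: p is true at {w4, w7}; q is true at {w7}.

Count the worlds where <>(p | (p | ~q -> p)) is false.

w0: no successors, so <>(p | (p | ~q -> p)) fails. ✗
w4: successors {w7}; p | (p | ~q -> p) there: w7:T. ✓
w7: no successors, so <>(p | (p | ~q -> p)) fails. ✗
Satisfying worlds: {w4}.
So <>(p | (p | ~q -> p)) fails at the other 2 worlds.

2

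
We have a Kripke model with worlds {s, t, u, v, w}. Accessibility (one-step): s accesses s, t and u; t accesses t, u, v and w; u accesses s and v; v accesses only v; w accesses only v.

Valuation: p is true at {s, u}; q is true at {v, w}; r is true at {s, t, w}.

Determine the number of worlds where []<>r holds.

1

s: successors {s, t, u}; <>r there: s:T, t:T, u:T. ✓
t: successors {t, u, v, w}; <>r there: t:T, u:T, v:F, w:F. ✗
u: successors {s, v}; <>r there: s:T, v:F. ✗
v: successors {v}; <>r there: v:F. ✗
w: successors {v}; <>r there: v:F. ✗
Satisfying worlds: {s}.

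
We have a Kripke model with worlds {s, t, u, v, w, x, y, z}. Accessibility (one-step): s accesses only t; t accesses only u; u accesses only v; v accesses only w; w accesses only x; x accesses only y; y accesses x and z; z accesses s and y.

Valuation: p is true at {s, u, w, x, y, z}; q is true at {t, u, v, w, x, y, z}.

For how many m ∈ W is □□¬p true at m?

1

s: successors {t}; □¬p there: t:F. ✗
t: successors {u}; □¬p there: u:T. ✓
u: successors {v}; □¬p there: v:F. ✗
v: successors {w}; □¬p there: w:F. ✗
w: successors {x}; □¬p there: x:F. ✗
x: successors {y}; □¬p there: y:F. ✗
y: successors {x, z}; □¬p there: x:F, z:F. ✗
z: successors {s, y}; □¬p there: s:T, y:F. ✗
Satisfying worlds: {t}.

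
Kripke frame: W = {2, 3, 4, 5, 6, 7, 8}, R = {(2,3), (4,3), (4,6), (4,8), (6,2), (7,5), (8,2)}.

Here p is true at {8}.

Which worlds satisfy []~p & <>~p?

{2, 6, 7, 8}

2: []~p is T, <>~p is T. ✓
3: []~p is T, <>~p is F. ✗
4: []~p is F, <>~p is T. ✗
5: []~p is T, <>~p is F. ✗
6: []~p is T, <>~p is T. ✓
7: []~p is T, <>~p is T. ✓
8: []~p is T, <>~p is T. ✓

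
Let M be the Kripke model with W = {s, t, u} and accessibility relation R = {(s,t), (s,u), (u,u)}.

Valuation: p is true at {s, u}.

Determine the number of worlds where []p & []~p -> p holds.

s: []p & []~p is F, p is T. ✓
t: []p & []~p is T, p is F. ✗
u: []p & []~p is F, p is T. ✓
Satisfying worlds: {s, u}.

2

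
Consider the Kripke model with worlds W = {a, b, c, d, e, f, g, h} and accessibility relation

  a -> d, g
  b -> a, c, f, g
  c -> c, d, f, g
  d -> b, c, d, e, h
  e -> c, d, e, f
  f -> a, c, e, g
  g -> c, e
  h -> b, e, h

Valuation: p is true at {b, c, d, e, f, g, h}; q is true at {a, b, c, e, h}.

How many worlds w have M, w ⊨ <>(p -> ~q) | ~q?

a: <>(p -> ~q) is T, ~q is F. ✓
b: <>(p -> ~q) is T, ~q is F. ✓
c: <>(p -> ~q) is T, ~q is F. ✓
d: <>(p -> ~q) is T, ~q is T. ✓
e: <>(p -> ~q) is T, ~q is F. ✓
f: <>(p -> ~q) is T, ~q is T. ✓
g: <>(p -> ~q) is F, ~q is T. ✓
h: <>(p -> ~q) is F, ~q is F. ✗
Satisfying worlds: {a, b, c, d, e, f, g}.

7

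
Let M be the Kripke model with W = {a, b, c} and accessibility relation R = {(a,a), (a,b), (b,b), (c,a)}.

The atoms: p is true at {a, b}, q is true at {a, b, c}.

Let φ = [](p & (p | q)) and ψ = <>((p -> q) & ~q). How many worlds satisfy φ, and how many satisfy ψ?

3 and 0

For [](p & (p | q)):
a: successors {a, b}; p & (p | q) there: a:T, b:T. ✓
b: successors {b}; p & (p | q) there: b:T. ✓
c: successors {a}; p & (p | q) there: a:T. ✓
— 3 worlds.
For <>((p -> q) & ~q):
a: successors {a, b}; (p -> q) & ~q there: a:F, b:F. ✗
b: successors {b}; (p -> q) & ~q there: b:F. ✗
c: successors {a}; (p -> q) & ~q there: a:F. ✗
— 0 worlds.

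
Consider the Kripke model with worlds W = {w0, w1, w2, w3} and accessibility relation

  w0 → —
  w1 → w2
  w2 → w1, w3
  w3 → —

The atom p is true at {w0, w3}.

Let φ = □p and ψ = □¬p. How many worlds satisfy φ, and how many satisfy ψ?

For □p:
w0: no successors, so □p holds vacuously. ✓
w1: successors {w2}; p there: w2:F. ✗
w2: successors {w1, w3}; p there: w1:F, w3:T. ✗
w3: no successors, so □p holds vacuously. ✓
— 2 worlds.
For □¬p:
w0: no successors, so □¬p holds vacuously. ✓
w1: successors {w2}; ¬p there: w2:T. ✓
w2: successors {w1, w3}; ¬p there: w1:T, w3:F. ✗
w3: no successors, so □¬p holds vacuously. ✓
— 3 worlds.

2 and 3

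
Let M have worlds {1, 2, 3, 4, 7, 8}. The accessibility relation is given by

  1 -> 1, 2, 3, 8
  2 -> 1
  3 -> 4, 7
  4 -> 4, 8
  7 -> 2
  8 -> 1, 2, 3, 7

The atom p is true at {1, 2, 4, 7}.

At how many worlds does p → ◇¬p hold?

4

1: p is T, ◇¬p is T. ✓
2: p is T, ◇¬p is F. ✗
3: p is F, ◇¬p is F. ✓
4: p is T, ◇¬p is T. ✓
7: p is T, ◇¬p is F. ✗
8: p is F, ◇¬p is T. ✓
Satisfying worlds: {1, 3, 4, 8}.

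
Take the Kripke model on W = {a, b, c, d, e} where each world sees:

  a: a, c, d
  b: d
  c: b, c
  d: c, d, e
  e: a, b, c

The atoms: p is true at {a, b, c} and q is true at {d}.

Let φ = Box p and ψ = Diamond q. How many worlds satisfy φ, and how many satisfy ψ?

2 and 3

For Box p:
a: successors {a, c, d}; p there: a:T, c:T, d:F. ✗
b: successors {d}; p there: d:F. ✗
c: successors {b, c}; p there: b:T, c:T. ✓
d: successors {c, d, e}; p there: c:T, d:F, e:F. ✗
e: successors {a, b, c}; p there: a:T, b:T, c:T. ✓
— 2 worlds.
For Diamond q:
a: successors {a, c, d}; q there: a:F, c:F, d:T. ✓
b: successors {d}; q there: d:T. ✓
c: successors {b, c}; q there: b:F, c:F. ✗
d: successors {c, d, e}; q there: c:F, d:T, e:F. ✓
e: successors {a, b, c}; q there: a:F, b:F, c:F. ✗
— 3 worlds.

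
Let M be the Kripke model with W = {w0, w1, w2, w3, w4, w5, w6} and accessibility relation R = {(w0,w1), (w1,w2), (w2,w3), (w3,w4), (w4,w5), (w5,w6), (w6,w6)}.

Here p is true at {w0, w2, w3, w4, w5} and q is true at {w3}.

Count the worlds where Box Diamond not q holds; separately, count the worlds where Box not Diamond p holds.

6 and 3

For Box Diamond not q:
w0: successors {w1}; Diamond not q there: w1:T. ✓
w1: successors {w2}; Diamond not q there: w2:F. ✗
w2: successors {w3}; Diamond not q there: w3:T. ✓
w3: successors {w4}; Diamond not q there: w4:T. ✓
w4: successors {w5}; Diamond not q there: w5:T. ✓
w5: successors {w6}; Diamond not q there: w6:T. ✓
w6: successors {w6}; Diamond not q there: w6:T. ✓
— 6 worlds.
For Box not Diamond p:
w0: successors {w1}; not Diamond p there: w1:F. ✗
w1: successors {w2}; not Diamond p there: w2:F. ✗
w2: successors {w3}; not Diamond p there: w3:F. ✗
w3: successors {w4}; not Diamond p there: w4:F. ✗
w4: successors {w5}; not Diamond p there: w5:T. ✓
w5: successors {w6}; not Diamond p there: w6:T. ✓
w6: successors {w6}; not Diamond p there: w6:T. ✓
— 3 worlds.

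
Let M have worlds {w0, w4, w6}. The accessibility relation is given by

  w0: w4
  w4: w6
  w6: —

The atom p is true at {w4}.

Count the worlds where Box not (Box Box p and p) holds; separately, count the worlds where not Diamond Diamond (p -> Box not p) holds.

2 and 2

For Box not (Box Box p and p):
w0: successors {w4}; not (Box Box p and p) there: w4:F. ✗
w4: successors {w6}; not (Box Box p and p) there: w6:T. ✓
w6: no successors, so Box not (Box Box p and p) holds vacuously. ✓
— 2 worlds.
For not Diamond Diamond (p -> Box not p):
w0: Diamond Diamond (p -> Box not p) is T. ✗
w4: Diamond Diamond (p -> Box not p) is F. ✓
w6: Diamond Diamond (p -> Box not p) is F. ✓
— 2 worlds.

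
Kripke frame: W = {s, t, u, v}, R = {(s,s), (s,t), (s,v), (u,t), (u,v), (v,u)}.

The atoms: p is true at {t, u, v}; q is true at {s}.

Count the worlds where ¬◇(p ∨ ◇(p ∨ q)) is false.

s: ◇(p ∨ ◇(p ∨ q)) is T. ✗
t: ◇(p ∨ ◇(p ∨ q)) is F. ✓
u: ◇(p ∨ ◇(p ∨ q)) is T. ✗
v: ◇(p ∨ ◇(p ∨ q)) is T. ✗
Satisfying worlds: {t}.
So ¬◇(p ∨ ◇(p ∨ q)) fails at the other 3 worlds.

3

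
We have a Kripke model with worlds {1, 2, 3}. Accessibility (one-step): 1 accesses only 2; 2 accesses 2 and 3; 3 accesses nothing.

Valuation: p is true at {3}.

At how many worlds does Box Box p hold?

1: successors {2}; Box p there: 2:F. ✗
2: successors {2, 3}; Box p there: 2:F, 3:T. ✗
3: no successors, so Box Box p holds vacuously. ✓
Satisfying worlds: {3}.

1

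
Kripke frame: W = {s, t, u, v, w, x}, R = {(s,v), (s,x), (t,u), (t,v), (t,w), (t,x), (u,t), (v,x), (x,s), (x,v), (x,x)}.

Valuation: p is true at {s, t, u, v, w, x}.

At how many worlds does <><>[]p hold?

5

s: successors {v, x}; <>[]p there: v:T, x:T. ✓
t: successors {u, v, w, x}; <>[]p there: u:T, v:T, w:F, x:T. ✓
u: successors {t}; <>[]p there: t:T. ✓
v: successors {x}; <>[]p there: x:T. ✓
w: no successors, so <><>[]p fails. ✗
x: successors {s, v, x}; <>[]p there: s:T, v:T, x:T. ✓
Satisfying worlds: {s, t, u, v, x}.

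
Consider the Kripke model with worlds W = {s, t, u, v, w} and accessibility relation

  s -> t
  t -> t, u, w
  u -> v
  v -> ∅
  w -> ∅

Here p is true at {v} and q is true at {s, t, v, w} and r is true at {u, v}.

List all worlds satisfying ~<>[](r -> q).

{s, v, w}

s: <>[](r -> q) is F. ✓
t: <>[](r -> q) is T. ✗
u: <>[](r -> q) is T. ✗
v: <>[](r -> q) is F. ✓
w: <>[](r -> q) is F. ✓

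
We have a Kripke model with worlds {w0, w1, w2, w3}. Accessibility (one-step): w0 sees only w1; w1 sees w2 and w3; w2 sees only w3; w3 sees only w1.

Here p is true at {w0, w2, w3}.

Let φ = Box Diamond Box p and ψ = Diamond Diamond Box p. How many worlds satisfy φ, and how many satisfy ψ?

3 and 4

For Box Diamond Box p:
w0: successors {w1}; Diamond Box p there: w1:T. ✓
w1: successors {w2, w3}; Diamond Box p there: w2:F, w3:T. ✗
w2: successors {w3}; Diamond Box p there: w3:T. ✓
w3: successors {w1}; Diamond Box p there: w1:T. ✓
— 3 worlds.
For Diamond Diamond Box p:
w0: successors {w1}; Diamond Box p there: w1:T. ✓
w1: successors {w2, w3}; Diamond Box p there: w2:F, w3:T. ✓
w2: successors {w3}; Diamond Box p there: w3:T. ✓
w3: successors {w1}; Diamond Box p there: w1:T. ✓
— 4 worlds.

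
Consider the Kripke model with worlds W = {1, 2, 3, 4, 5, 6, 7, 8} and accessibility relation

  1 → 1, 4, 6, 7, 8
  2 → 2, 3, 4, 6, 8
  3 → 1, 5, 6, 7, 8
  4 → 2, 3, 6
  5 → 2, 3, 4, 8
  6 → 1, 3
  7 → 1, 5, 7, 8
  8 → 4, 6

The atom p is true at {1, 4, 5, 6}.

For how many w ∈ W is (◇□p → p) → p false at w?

1: ◇□p → p is T, p is T. ✓
2: ◇□p → p is F, p is F. ✓
3: ◇□p → p is F, p is F. ✓
4: ◇□p → p is T, p is T. ✓
5: ◇□p → p is T, p is T. ✓
6: ◇□p → p is T, p is T. ✓
7: ◇□p → p is F, p is F. ✓
8: ◇□p → p is T, p is F. ✗
Satisfying worlds: {1, 2, 3, 4, 5, 6, 7}.
So (◇□p → p) → p fails at the other 1 world.

1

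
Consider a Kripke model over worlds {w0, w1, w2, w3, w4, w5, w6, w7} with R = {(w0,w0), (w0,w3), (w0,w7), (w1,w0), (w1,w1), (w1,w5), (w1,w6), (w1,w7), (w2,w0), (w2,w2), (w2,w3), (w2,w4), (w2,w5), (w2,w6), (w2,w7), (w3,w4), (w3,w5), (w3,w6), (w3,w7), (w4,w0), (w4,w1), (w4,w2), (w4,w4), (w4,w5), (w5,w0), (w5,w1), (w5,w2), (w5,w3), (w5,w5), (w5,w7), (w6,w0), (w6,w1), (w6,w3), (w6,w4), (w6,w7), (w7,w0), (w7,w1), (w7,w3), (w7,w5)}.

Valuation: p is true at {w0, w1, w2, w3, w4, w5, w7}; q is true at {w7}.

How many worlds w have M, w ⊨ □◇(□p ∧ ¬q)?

8

w0: successors {w0, w3, w7}; ◇(□p ∧ ¬q) there: w0:T, w3:T, w7:T. ✓
w1: successors {w0, w1, w5, w6, w7}; ◇(□p ∧ ¬q) there: w0:T, w1:T, w5:T, w6:T, w7:T. ✓
w2: successors {w0, w2, w3, w4, w5, w6, w7}; ◇(□p ∧ ¬q) there: w0:T, w2:T, w3:T, w4:T, w5:T, w6:T, w7:T. ✓
w3: successors {w4, w5, w6, w7}; ◇(□p ∧ ¬q) there: w4:T, w5:T, w6:T, w7:T. ✓
w4: successors {w0, w1, w2, w4, w5}; ◇(□p ∧ ¬q) there: w0:T, w1:T, w2:T, w4:T, w5:T. ✓
w5: successors {w0, w1, w2, w3, w5, w7}; ◇(□p ∧ ¬q) there: w0:T, w1:T, w2:T, w3:T, w5:T, w7:T. ✓
w6: successors {w0, w1, w3, w4, w7}; ◇(□p ∧ ¬q) there: w0:T, w1:T, w3:T, w4:T, w7:T. ✓
w7: successors {w0, w1, w3, w5}; ◇(□p ∧ ¬q) there: w0:T, w1:T, w3:T, w5:T. ✓
Satisfying worlds: {w0, w1, w2, w3, w4, w5, w6, w7}.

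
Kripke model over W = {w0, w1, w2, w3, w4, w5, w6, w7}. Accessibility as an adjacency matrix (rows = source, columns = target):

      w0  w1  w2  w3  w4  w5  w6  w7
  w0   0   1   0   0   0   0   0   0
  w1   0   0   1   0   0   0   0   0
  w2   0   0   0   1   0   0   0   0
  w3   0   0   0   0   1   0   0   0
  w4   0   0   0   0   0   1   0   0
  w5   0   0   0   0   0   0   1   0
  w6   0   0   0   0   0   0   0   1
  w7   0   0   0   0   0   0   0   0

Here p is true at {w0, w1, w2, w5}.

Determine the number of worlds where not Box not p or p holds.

5

w0: not Box not p is T, p is T. ✓
w1: not Box not p is T, p is T. ✓
w2: not Box not p is F, p is T. ✓
w3: not Box not p is F, p is F. ✗
w4: not Box not p is T, p is F. ✓
w5: not Box not p is F, p is T. ✓
w6: not Box not p is F, p is F. ✗
w7: not Box not p is F, p is F. ✗
Satisfying worlds: {w0, w1, w2, w4, w5}.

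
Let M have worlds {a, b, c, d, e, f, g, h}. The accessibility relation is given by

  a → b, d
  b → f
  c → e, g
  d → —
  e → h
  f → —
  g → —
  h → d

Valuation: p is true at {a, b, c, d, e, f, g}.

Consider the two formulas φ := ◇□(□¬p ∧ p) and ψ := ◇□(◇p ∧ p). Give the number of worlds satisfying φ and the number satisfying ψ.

For ◇□(□¬p ∧ p):
a: successors {b, d}; □(□¬p ∧ p) there: b:T, d:T. ✓
b: successors {f}; □(□¬p ∧ p) there: f:T. ✓
c: successors {e, g}; □(□¬p ∧ p) there: e:F, g:T. ✓
d: no successors, so ◇□(□¬p ∧ p) fails. ✗
e: successors {h}; □(□¬p ∧ p) there: h:T. ✓
f: no successors, so ◇□(□¬p ∧ p) fails. ✗
g: no successors, so ◇□(□¬p ∧ p) fails. ✗
h: successors {d}; □(□¬p ∧ p) there: d:T. ✓
— 5 worlds.
For ◇□(◇p ∧ p):
a: successors {b, d}; □(◇p ∧ p) there: b:F, d:T. ✓
b: successors {f}; □(◇p ∧ p) there: f:T. ✓
c: successors {e, g}; □(◇p ∧ p) there: e:F, g:T. ✓
d: no successors, so ◇□(◇p ∧ p) fails. ✗
e: successors {h}; □(◇p ∧ p) there: h:F. ✗
f: no successors, so ◇□(◇p ∧ p) fails. ✗
g: no successors, so ◇□(◇p ∧ p) fails. ✗
h: successors {d}; □(◇p ∧ p) there: d:T. ✓
— 4 worlds.

5 and 4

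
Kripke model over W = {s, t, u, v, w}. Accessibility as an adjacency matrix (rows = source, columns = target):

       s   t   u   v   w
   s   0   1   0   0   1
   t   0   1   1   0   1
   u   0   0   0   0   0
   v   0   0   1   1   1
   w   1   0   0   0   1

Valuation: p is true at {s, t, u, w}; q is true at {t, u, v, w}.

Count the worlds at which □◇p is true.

3

s: successors {t, w}; ◇p there: t:T, w:T. ✓
t: successors {t, u, w}; ◇p there: t:T, u:F, w:T. ✗
u: no successors, so □◇p holds vacuously. ✓
v: successors {u, v, w}; ◇p there: u:F, v:T, w:T. ✗
w: successors {s, w}; ◇p there: s:T, w:T. ✓
Satisfying worlds: {s, u, w}.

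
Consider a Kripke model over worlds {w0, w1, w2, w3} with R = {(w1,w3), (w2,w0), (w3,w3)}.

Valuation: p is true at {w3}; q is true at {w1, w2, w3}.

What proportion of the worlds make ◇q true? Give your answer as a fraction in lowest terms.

1/2

w0: no successors, so ◇q fails. ✗
w1: successors {w3}; q there: w3:T. ✓
w2: successors {w0}; q there: w0:F. ✗
w3: successors {w3}; q there: w3:T. ✓
That's 2 of 4 worlds, so 2/4 = 1/2.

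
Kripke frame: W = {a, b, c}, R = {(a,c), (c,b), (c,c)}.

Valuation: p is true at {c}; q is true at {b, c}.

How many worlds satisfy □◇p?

2

a: successors {c}; ◇p there: c:T. ✓
b: no successors, so □◇p holds vacuously. ✓
c: successors {b, c}; ◇p there: b:F, c:T. ✗
Satisfying worlds: {a, b}.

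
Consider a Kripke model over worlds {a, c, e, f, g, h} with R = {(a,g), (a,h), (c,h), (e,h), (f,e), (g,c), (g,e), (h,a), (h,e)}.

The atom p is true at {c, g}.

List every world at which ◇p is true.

{a, g}

a: successors {g, h}; p there: g:T, h:F. ✓
c: successors {h}; p there: h:F. ✗
e: successors {h}; p there: h:F. ✗
f: successors {e}; p there: e:F. ✗
g: successors {c, e}; p there: c:T, e:F. ✓
h: successors {a, e}; p there: a:F, e:F. ✗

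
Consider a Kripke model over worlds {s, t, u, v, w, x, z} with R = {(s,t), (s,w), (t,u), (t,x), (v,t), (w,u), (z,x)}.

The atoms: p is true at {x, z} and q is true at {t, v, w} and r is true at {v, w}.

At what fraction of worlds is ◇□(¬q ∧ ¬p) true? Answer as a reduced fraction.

s: successors {t, w}; □(¬q ∧ ¬p) there: t:F, w:T. ✓
t: successors {u, x}; □(¬q ∧ ¬p) there: u:T, x:T. ✓
u: no successors, so ◇□(¬q ∧ ¬p) fails. ✗
v: successors {t}; □(¬q ∧ ¬p) there: t:F. ✗
w: successors {u}; □(¬q ∧ ¬p) there: u:T. ✓
x: no successors, so ◇□(¬q ∧ ¬p) fails. ✗
z: successors {x}; □(¬q ∧ ¬p) there: x:T. ✓
That's 4 of 7 worlds, so 4/7.

4/7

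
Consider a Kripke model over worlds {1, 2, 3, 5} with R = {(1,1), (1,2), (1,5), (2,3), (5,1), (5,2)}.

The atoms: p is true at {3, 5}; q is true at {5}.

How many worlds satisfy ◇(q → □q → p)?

3

1: successors {1, 2, 5}; q → □q → p there: 1:T, 2:T, 5:T. ✓
2: successors {3}; q → □q → p there: 3:T. ✓
3: no successors, so ◇(q → □q → p) fails. ✗
5: successors {1, 2}; q → □q → p there: 1:T, 2:T. ✓
Satisfying worlds: {1, 2, 5}.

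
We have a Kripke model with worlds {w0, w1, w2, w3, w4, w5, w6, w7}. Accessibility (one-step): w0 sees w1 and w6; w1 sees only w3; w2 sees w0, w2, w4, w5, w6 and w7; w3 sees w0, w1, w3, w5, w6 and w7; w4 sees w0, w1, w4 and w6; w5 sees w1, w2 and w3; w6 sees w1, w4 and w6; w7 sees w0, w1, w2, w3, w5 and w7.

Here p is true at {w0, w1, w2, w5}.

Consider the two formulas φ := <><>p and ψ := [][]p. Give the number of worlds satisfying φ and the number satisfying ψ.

8 and 0

For <><>p:
w0: successors {w1, w6}; <>p there: w1:F, w6:T. ✓
w1: successors {w3}; <>p there: w3:T. ✓
w2: successors {w0, w2, w4, w5, w6, w7}; <>p there: w0:T, w2:T, w4:T, w5:T, w6:T, w7:T. ✓
w3: successors {w0, w1, w3, w5, w6, w7}; <>p there: w0:T, w1:F, w3:T, w5:T, w6:T, w7:T. ✓
w4: successors {w0, w1, w4, w6}; <>p there: w0:T, w1:F, w4:T, w6:T. ✓
w5: successors {w1, w2, w3}; <>p there: w1:F, w2:T, w3:T. ✓
w6: successors {w1, w4, w6}; <>p there: w1:F, w4:T, w6:T. ✓
w7: successors {w0, w1, w2, w3, w5, w7}; <>p there: w0:T, w1:F, w2:T, w3:T, w5:T, w7:T. ✓
— 8 worlds.
For [][]p:
w0: successors {w1, w6}; []p there: w1:F, w6:F. ✗
w1: successors {w3}; []p there: w3:F. ✗
w2: successors {w0, w2, w4, w5, w6, w7}; []p there: w0:F, w2:F, w4:F, w5:F, w6:F, w7:F. ✗
w3: successors {w0, w1, w3, w5, w6, w7}; []p there: w0:F, w1:F, w3:F, w5:F, w6:F, w7:F. ✗
w4: successors {w0, w1, w4, w6}; []p there: w0:F, w1:F, w4:F, w6:F. ✗
w5: successors {w1, w2, w3}; []p there: w1:F, w2:F, w3:F. ✗
w6: successors {w1, w4, w6}; []p there: w1:F, w4:F, w6:F. ✗
w7: successors {w0, w1, w2, w3, w5, w7}; []p there: w0:F, w1:F, w2:F, w3:F, w5:F, w7:F. ✗
— 0 worlds.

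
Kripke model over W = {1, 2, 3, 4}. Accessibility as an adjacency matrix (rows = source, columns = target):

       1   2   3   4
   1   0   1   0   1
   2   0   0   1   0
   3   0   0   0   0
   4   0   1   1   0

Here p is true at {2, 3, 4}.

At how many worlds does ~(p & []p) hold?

1

1: p & []p is F. ✓
2: p & []p is T. ✗
3: p & []p is T. ✗
4: p & []p is T. ✗
Satisfying worlds: {1}.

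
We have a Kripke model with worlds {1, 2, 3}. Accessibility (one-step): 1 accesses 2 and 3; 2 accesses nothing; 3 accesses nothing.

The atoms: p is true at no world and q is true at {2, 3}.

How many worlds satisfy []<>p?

1: successors {2, 3}; <>p there: 2:F, 3:F. ✗
2: no successors, so []<>p holds vacuously. ✓
3: no successors, so []<>p holds vacuously. ✓
Satisfying worlds: {2, 3}.

2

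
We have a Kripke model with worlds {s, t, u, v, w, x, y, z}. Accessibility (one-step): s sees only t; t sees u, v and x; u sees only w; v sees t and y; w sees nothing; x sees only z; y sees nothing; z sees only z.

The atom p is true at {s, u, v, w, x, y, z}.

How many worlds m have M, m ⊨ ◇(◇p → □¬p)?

2

s: successors {t}; ◇p → □¬p there: t:F. ✗
t: successors {u, v, x}; ◇p → □¬p there: u:F, v:F, x:F. ✗
u: successors {w}; ◇p → □¬p there: w:T. ✓
v: successors {t, y}; ◇p → □¬p there: t:F, y:T. ✓
w: no successors, so ◇(◇p → □¬p) fails. ✗
x: successors {z}; ◇p → □¬p there: z:F. ✗
y: no successors, so ◇(◇p → □¬p) fails. ✗
z: successors {z}; ◇p → □¬p there: z:F. ✗
Satisfying worlds: {u, v}.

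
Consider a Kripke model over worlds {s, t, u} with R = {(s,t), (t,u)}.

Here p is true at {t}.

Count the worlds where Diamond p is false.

2

s: successors {t}; p there: t:T. ✓
t: successors {u}; p there: u:F. ✗
u: no successors, so Diamond p fails. ✗
Satisfying worlds: {s}.
So Diamond p fails at the other 2 worlds.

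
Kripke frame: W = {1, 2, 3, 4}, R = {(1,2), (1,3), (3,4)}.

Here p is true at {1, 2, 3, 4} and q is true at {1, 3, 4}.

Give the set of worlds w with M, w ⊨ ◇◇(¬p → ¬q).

{1}

1: successors {2, 3}; ◇(¬p → ¬q) there: 2:F, 3:T. ✓
2: no successors, so ◇◇(¬p → ¬q) fails. ✗
3: successors {4}; ◇(¬p → ¬q) there: 4:F. ✗
4: no successors, so ◇◇(¬p → ¬q) fails. ✗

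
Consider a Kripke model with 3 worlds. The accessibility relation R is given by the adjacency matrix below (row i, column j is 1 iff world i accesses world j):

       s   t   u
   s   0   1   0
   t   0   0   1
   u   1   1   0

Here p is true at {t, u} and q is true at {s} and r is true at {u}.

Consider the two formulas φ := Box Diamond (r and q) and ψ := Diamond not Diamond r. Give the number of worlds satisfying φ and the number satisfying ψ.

For Box Diamond (r and q):
s: successors {t}; Diamond (r and q) there: t:F. ✗
t: successors {u}; Diamond (r and q) there: u:F. ✗
u: successors {s, t}; Diamond (r and q) there: s:F, t:F. ✗
— 0 worlds.
For Diamond not Diamond r:
s: successors {t}; not Diamond r there: t:F. ✗
t: successors {u}; not Diamond r there: u:T. ✓
u: successors {s, t}; not Diamond r there: s:T, t:F. ✓
— 2 worlds.

0 and 2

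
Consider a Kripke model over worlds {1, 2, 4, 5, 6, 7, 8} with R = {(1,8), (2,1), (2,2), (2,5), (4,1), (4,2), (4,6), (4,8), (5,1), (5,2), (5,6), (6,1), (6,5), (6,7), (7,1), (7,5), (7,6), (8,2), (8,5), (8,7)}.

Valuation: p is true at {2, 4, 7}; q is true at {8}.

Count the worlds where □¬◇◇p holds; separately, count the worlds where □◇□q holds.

For □¬◇◇p:
1: successors {8}; ¬◇◇p there: 8:F. ✗
2: successors {1, 2, 5}; ¬◇◇p there: 1:F, 2:F, 5:F. ✗
4: successors {1, 2, 6, 8}; ¬◇◇p there: 1:F, 2:F, 6:F, 8:F. ✗
5: successors {1, 2, 6}; ¬◇◇p there: 1:F, 2:F, 6:F. ✗
6: successors {1, 5, 7}; ¬◇◇p there: 1:F, 5:F, 7:F. ✗
7: successors {1, 5, 6}; ¬◇◇p there: 1:F, 5:F, 6:F. ✗
8: successors {2, 5, 7}; ¬◇◇p there: 2:F, 5:F, 7:F. ✗
— 0 worlds.
For □◇□q:
1: successors {8}; ◇□q there: 8:F. ✗
2: successors {1, 2, 5}; ◇□q there: 1:F, 2:T, 5:T. ✗
4: successors {1, 2, 6, 8}; ◇□q there: 1:F, 2:T, 6:T, 8:F. ✗
5: successors {1, 2, 6}; ◇□q there: 1:F, 2:T, 6:T. ✗
6: successors {1, 5, 7}; ◇□q there: 1:F, 5:T, 7:T. ✗
7: successors {1, 5, 6}; ◇□q there: 1:F, 5:T, 6:T. ✗
8: successors {2, 5, 7}; ◇□q there: 2:T, 5:T, 7:T. ✓
— 1 world.

0 and 1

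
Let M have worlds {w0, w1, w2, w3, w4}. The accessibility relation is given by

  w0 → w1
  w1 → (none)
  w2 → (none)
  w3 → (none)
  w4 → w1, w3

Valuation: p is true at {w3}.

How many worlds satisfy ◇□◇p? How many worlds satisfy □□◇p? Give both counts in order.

For ◇□◇p:
w0: successors {w1}; □◇p there: w1:T. ✓
w1: no successors, so ◇□◇p fails. ✗
w2: no successors, so ◇□◇p fails. ✗
w3: no successors, so ◇□◇p fails. ✗
w4: successors {w1, w3}; □◇p there: w1:T, w3:T. ✓
— 2 worlds.
For □□◇p:
w0: successors {w1}; □◇p there: w1:T. ✓
w1: no successors, so □□◇p holds vacuously. ✓
w2: no successors, so □□◇p holds vacuously. ✓
w3: no successors, so □□◇p holds vacuously. ✓
w4: successors {w1, w3}; □◇p there: w1:T, w3:T. ✓
— 5 worlds.

2 and 5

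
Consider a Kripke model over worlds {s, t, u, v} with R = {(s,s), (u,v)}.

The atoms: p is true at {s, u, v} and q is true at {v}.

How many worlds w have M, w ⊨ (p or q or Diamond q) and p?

3

s: p or q or Diamond q is T, p is T. ✓
t: p or q or Diamond q is F, p is F. ✗
u: p or q or Diamond q is T, p is T. ✓
v: p or q or Diamond q is T, p is T. ✓
Satisfying worlds: {s, u, v}.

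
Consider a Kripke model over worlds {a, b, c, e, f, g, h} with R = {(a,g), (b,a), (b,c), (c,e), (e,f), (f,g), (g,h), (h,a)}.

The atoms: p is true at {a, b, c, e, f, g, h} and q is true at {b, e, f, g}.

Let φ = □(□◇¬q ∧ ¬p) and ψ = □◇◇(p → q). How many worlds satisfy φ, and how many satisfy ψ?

0 and 2

For □(□◇¬q ∧ ¬p):
a: successors {g}; □◇¬q ∧ ¬p there: g:F. ✗
b: successors {a, c}; □◇¬q ∧ ¬p there: a:F, c:F. ✗
c: successors {e}; □◇¬q ∧ ¬p there: e:F. ✗
e: successors {f}; □◇¬q ∧ ¬p there: f:F. ✗
f: successors {g}; □◇¬q ∧ ¬p there: g:F. ✗
g: successors {h}; □◇¬q ∧ ¬p there: h:F. ✗
h: successors {a}; □◇¬q ∧ ¬p there: a:F. ✗
— 0 worlds.
For □◇◇(p → q):
a: successors {g}; ◇◇(p → q) there: g:F. ✗
b: successors {a, c}; ◇◇(p → q) there: a:F, c:T. ✗
c: successors {e}; ◇◇(p → q) there: e:T. ✓
e: successors {f}; ◇◇(p → q) there: f:F. ✗
f: successors {g}; ◇◇(p → q) there: g:F. ✗
g: successors {h}; ◇◇(p → q) there: h:T. ✓
h: successors {a}; ◇◇(p → q) there: a:F. ✗
— 2 worlds.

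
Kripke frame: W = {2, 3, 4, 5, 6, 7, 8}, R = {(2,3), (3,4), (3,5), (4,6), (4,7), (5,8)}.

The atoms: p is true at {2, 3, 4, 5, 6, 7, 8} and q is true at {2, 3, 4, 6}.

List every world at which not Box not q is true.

{2, 3, 4}

2: Box not q is F. ✓
3: Box not q is F. ✓
4: Box not q is F. ✓
5: Box not q is T. ✗
6: Box not q is T. ✗
7: Box not q is T. ✗
8: Box not q is T. ✗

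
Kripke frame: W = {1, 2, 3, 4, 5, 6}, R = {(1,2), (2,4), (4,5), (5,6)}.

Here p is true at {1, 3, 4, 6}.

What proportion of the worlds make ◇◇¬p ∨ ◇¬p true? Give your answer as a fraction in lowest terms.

1: ◇◇¬p is F, ◇¬p is T. ✓
2: ◇◇¬p is T, ◇¬p is F. ✓
3: ◇◇¬p is F, ◇¬p is F. ✗
4: ◇◇¬p is F, ◇¬p is T. ✓
5: ◇◇¬p is F, ◇¬p is F. ✗
6: ◇◇¬p is F, ◇¬p is F. ✗
That's 3 of 6 worlds, so 3/6 = 1/2.

1/2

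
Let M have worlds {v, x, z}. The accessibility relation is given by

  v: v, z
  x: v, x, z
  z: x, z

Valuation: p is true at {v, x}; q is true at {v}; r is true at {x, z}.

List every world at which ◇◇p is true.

v: successors {v, z}; ◇p there: v:T, z:T. ✓
x: successors {v, x, z}; ◇p there: v:T, x:T, z:T. ✓
z: successors {x, z}; ◇p there: x:T, z:T. ✓

{v, x, z}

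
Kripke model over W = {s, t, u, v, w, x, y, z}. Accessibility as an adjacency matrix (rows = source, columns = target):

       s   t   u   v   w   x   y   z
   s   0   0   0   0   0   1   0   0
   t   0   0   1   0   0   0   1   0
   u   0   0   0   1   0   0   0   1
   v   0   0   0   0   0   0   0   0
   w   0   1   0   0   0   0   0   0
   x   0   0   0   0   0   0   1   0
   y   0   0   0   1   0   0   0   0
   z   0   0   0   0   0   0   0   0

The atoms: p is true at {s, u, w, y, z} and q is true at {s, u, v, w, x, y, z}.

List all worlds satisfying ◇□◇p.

{u, y}

s: successors {x}; □◇p there: x:F. ✗
t: successors {u, y}; □◇p there: u:F, y:F. ✗
u: successors {v, z}; □◇p there: v:T, z:T. ✓
v: no successors, so ◇□◇p fails. ✗
w: successors {t}; □◇p there: t:F. ✗
x: successors {y}; □◇p there: y:F. ✗
y: successors {v}; □◇p there: v:T. ✓
z: no successors, so ◇□◇p fails. ✗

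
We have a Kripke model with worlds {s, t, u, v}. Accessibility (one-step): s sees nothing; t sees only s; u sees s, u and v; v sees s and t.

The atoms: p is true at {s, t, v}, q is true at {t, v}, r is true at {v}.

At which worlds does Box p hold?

{s, t, v}

s: no successors, so Box p holds vacuously. ✓
t: successors {s}; p there: s:T. ✓
u: successors {s, u, v}; p there: s:T, u:F, v:T. ✗
v: successors {s, t}; p there: s:T, t:T. ✓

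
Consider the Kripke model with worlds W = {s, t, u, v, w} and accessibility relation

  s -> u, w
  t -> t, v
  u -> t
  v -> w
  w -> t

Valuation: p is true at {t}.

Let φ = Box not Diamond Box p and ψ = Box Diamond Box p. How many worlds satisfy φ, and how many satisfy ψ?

4 and 0

For Box not Diamond Box p:
s: successors {u, w}; not Diamond Box p there: u:T, w:T. ✓
t: successors {t, v}; not Diamond Box p there: t:T, v:F. ✗
u: successors {t}; not Diamond Box p there: t:T. ✓
v: successors {w}; not Diamond Box p there: w:T. ✓
w: successors {t}; not Diamond Box p there: t:T. ✓
— 4 worlds.
For Box Diamond Box p:
s: successors {u, w}; Diamond Box p there: u:F, w:F. ✗
t: successors {t, v}; Diamond Box p there: t:F, v:T. ✗
u: successors {t}; Diamond Box p there: t:F. ✗
v: successors {w}; Diamond Box p there: w:F. ✗
w: successors {t}; Diamond Box p there: t:F. ✗
— 0 worlds.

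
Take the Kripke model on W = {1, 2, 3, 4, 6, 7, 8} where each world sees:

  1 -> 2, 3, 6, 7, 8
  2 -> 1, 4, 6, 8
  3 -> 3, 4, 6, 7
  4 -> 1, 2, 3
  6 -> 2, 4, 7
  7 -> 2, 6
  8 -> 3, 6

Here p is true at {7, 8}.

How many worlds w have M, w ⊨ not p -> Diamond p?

6

1: not p is T, Diamond p is T. ✓
2: not p is T, Diamond p is T. ✓
3: not p is T, Diamond p is T. ✓
4: not p is T, Diamond p is F. ✗
6: not p is T, Diamond p is T. ✓
7: not p is F, Diamond p is F. ✓
8: not p is F, Diamond p is F. ✓
Satisfying worlds: {1, 2, 3, 6, 7, 8}.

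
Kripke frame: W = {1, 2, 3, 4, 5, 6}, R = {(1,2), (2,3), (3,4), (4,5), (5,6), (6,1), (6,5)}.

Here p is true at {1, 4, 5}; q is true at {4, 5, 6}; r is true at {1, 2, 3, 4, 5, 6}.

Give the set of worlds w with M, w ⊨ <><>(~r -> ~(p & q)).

{1, 2, 3, 4, 5, 6}

1: successors {2}; <>(~r -> ~(p & q)) there: 2:T. ✓
2: successors {3}; <>(~r -> ~(p & q)) there: 3:T. ✓
3: successors {4}; <>(~r -> ~(p & q)) there: 4:T. ✓
4: successors {5}; <>(~r -> ~(p & q)) there: 5:T. ✓
5: successors {6}; <>(~r -> ~(p & q)) there: 6:T. ✓
6: successors {1, 5}; <>(~r -> ~(p & q)) there: 1:T, 5:T. ✓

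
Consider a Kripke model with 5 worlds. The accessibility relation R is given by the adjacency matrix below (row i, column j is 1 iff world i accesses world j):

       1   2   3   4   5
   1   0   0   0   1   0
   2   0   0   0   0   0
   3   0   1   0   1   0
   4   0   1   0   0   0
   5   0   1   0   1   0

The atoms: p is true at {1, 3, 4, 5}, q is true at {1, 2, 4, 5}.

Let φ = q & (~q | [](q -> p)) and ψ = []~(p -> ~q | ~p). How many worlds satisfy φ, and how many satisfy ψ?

For q & (~q | [](q -> p)):
1: q is T, ~q | [](q -> p) is T. ✓
2: q is T, ~q | [](q -> p) is T. ✓
3: q is F, ~q | [](q -> p) is T. ✗
4: q is T, ~q | [](q -> p) is F. ✗
5: q is T, ~q | [](q -> p) is F. ✗
— 2 worlds.
For []~(p -> ~q | ~p):
1: successors {4}; ~(p -> ~q | ~p) there: 4:T. ✓
2: no successors, so []~(p -> ~q | ~p) holds vacuously. ✓
3: successors {2, 4}; ~(p -> ~q | ~p) there: 2:F, 4:T. ✗
4: successors {2}; ~(p -> ~q | ~p) there: 2:F. ✗
5: successors {2, 4}; ~(p -> ~q | ~p) there: 2:F, 4:T. ✗
— 2 worlds.

2 and 2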